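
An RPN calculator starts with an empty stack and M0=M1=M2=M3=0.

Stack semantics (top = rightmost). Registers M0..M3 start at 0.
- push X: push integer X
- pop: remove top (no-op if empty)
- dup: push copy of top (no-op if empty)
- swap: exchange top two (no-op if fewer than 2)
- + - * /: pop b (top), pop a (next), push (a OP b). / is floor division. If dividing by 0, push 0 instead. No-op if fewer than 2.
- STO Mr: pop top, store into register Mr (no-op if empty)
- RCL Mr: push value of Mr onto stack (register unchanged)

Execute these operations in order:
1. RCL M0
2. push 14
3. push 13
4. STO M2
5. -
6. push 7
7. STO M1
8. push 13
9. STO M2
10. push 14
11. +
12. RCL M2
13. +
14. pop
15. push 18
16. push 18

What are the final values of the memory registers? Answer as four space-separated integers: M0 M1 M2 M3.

Answer: 0 7 13 0

Derivation:
After op 1 (RCL M0): stack=[0] mem=[0,0,0,0]
After op 2 (push 14): stack=[0,14] mem=[0,0,0,0]
After op 3 (push 13): stack=[0,14,13] mem=[0,0,0,0]
After op 4 (STO M2): stack=[0,14] mem=[0,0,13,0]
After op 5 (-): stack=[-14] mem=[0,0,13,0]
After op 6 (push 7): stack=[-14,7] mem=[0,0,13,0]
After op 7 (STO M1): stack=[-14] mem=[0,7,13,0]
After op 8 (push 13): stack=[-14,13] mem=[0,7,13,0]
After op 9 (STO M2): stack=[-14] mem=[0,7,13,0]
After op 10 (push 14): stack=[-14,14] mem=[0,7,13,0]
After op 11 (+): stack=[0] mem=[0,7,13,0]
After op 12 (RCL M2): stack=[0,13] mem=[0,7,13,0]
After op 13 (+): stack=[13] mem=[0,7,13,0]
After op 14 (pop): stack=[empty] mem=[0,7,13,0]
After op 15 (push 18): stack=[18] mem=[0,7,13,0]
After op 16 (push 18): stack=[18,18] mem=[0,7,13,0]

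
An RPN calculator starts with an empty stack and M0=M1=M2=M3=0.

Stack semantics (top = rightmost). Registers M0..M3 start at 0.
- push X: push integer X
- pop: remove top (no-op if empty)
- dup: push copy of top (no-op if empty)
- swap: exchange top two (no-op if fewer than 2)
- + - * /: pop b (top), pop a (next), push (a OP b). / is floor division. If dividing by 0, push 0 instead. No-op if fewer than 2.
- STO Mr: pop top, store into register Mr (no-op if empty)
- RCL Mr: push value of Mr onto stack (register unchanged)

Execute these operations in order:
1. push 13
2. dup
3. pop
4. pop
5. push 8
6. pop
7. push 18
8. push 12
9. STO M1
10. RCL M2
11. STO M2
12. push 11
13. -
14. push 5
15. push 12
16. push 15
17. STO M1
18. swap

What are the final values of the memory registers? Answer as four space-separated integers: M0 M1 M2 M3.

Answer: 0 15 0 0

Derivation:
After op 1 (push 13): stack=[13] mem=[0,0,0,0]
After op 2 (dup): stack=[13,13] mem=[0,0,0,0]
After op 3 (pop): stack=[13] mem=[0,0,0,0]
After op 4 (pop): stack=[empty] mem=[0,0,0,0]
After op 5 (push 8): stack=[8] mem=[0,0,0,0]
After op 6 (pop): stack=[empty] mem=[0,0,0,0]
After op 7 (push 18): stack=[18] mem=[0,0,0,0]
After op 8 (push 12): stack=[18,12] mem=[0,0,0,0]
After op 9 (STO M1): stack=[18] mem=[0,12,0,0]
After op 10 (RCL M2): stack=[18,0] mem=[0,12,0,0]
After op 11 (STO M2): stack=[18] mem=[0,12,0,0]
After op 12 (push 11): stack=[18,11] mem=[0,12,0,0]
After op 13 (-): stack=[7] mem=[0,12,0,0]
After op 14 (push 5): stack=[7,5] mem=[0,12,0,0]
After op 15 (push 12): stack=[7,5,12] mem=[0,12,0,0]
After op 16 (push 15): stack=[7,5,12,15] mem=[0,12,0,0]
After op 17 (STO M1): stack=[7,5,12] mem=[0,15,0,0]
After op 18 (swap): stack=[7,12,5] mem=[0,15,0,0]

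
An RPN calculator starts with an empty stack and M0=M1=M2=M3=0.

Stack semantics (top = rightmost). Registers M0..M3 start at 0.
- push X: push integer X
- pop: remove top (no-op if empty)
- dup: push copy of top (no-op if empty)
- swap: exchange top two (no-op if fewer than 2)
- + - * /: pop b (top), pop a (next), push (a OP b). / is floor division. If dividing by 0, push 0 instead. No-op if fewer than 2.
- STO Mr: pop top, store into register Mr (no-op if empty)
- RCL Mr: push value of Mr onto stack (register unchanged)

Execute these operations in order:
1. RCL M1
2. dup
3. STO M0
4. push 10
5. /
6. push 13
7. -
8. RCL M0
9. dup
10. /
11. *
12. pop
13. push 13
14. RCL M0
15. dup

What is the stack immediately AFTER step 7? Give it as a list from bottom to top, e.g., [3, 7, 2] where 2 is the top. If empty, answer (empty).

After op 1 (RCL M1): stack=[0] mem=[0,0,0,0]
After op 2 (dup): stack=[0,0] mem=[0,0,0,0]
After op 3 (STO M0): stack=[0] mem=[0,0,0,0]
After op 4 (push 10): stack=[0,10] mem=[0,0,0,0]
After op 5 (/): stack=[0] mem=[0,0,0,0]
After op 6 (push 13): stack=[0,13] mem=[0,0,0,0]
After op 7 (-): stack=[-13] mem=[0,0,0,0]

[-13]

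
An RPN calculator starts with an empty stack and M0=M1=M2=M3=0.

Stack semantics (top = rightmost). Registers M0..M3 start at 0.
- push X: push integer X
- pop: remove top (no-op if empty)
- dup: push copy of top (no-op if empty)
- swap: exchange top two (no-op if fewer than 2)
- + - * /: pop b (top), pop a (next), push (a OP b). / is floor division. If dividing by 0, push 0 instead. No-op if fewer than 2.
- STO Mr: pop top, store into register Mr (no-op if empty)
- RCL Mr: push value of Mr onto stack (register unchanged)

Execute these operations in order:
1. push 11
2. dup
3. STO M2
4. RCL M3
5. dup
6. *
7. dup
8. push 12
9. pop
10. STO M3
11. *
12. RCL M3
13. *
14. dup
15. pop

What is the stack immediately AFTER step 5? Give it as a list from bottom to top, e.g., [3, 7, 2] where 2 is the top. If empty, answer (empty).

After op 1 (push 11): stack=[11] mem=[0,0,0,0]
After op 2 (dup): stack=[11,11] mem=[0,0,0,0]
After op 3 (STO M2): stack=[11] mem=[0,0,11,0]
After op 4 (RCL M3): stack=[11,0] mem=[0,0,11,0]
After op 5 (dup): stack=[11,0,0] mem=[0,0,11,0]

[11, 0, 0]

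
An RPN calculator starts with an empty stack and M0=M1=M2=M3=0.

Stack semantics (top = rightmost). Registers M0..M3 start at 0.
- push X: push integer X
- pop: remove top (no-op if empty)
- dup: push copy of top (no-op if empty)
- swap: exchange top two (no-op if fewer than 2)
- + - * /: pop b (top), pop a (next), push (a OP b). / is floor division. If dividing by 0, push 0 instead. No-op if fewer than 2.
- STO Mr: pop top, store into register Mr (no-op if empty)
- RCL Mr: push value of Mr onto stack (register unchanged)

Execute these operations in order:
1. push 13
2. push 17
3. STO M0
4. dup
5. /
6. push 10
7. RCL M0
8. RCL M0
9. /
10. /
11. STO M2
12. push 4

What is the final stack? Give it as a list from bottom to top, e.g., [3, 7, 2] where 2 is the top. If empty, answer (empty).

Answer: [1, 4]

Derivation:
After op 1 (push 13): stack=[13] mem=[0,0,0,0]
After op 2 (push 17): stack=[13,17] mem=[0,0,0,0]
After op 3 (STO M0): stack=[13] mem=[17,0,0,0]
After op 4 (dup): stack=[13,13] mem=[17,0,0,0]
After op 5 (/): stack=[1] mem=[17,0,0,0]
After op 6 (push 10): stack=[1,10] mem=[17,0,0,0]
After op 7 (RCL M0): stack=[1,10,17] mem=[17,0,0,0]
After op 8 (RCL M0): stack=[1,10,17,17] mem=[17,0,0,0]
After op 9 (/): stack=[1,10,1] mem=[17,0,0,0]
After op 10 (/): stack=[1,10] mem=[17,0,0,0]
After op 11 (STO M2): stack=[1] mem=[17,0,10,0]
After op 12 (push 4): stack=[1,4] mem=[17,0,10,0]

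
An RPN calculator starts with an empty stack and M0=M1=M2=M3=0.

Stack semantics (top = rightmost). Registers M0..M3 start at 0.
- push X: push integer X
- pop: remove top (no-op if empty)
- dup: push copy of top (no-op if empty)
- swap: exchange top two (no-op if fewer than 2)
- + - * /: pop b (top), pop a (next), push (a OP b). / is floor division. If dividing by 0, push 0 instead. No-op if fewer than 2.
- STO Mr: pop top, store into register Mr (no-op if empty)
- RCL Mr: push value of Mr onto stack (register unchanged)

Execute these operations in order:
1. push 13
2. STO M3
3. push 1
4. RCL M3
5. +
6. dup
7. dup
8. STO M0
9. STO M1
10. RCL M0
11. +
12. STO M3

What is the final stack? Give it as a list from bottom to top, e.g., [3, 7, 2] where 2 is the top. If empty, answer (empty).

Answer: (empty)

Derivation:
After op 1 (push 13): stack=[13] mem=[0,0,0,0]
After op 2 (STO M3): stack=[empty] mem=[0,0,0,13]
After op 3 (push 1): stack=[1] mem=[0,0,0,13]
After op 4 (RCL M3): stack=[1,13] mem=[0,0,0,13]
After op 5 (+): stack=[14] mem=[0,0,0,13]
After op 6 (dup): stack=[14,14] mem=[0,0,0,13]
After op 7 (dup): stack=[14,14,14] mem=[0,0,0,13]
After op 8 (STO M0): stack=[14,14] mem=[14,0,0,13]
After op 9 (STO M1): stack=[14] mem=[14,14,0,13]
After op 10 (RCL M0): stack=[14,14] mem=[14,14,0,13]
After op 11 (+): stack=[28] mem=[14,14,0,13]
After op 12 (STO M3): stack=[empty] mem=[14,14,0,28]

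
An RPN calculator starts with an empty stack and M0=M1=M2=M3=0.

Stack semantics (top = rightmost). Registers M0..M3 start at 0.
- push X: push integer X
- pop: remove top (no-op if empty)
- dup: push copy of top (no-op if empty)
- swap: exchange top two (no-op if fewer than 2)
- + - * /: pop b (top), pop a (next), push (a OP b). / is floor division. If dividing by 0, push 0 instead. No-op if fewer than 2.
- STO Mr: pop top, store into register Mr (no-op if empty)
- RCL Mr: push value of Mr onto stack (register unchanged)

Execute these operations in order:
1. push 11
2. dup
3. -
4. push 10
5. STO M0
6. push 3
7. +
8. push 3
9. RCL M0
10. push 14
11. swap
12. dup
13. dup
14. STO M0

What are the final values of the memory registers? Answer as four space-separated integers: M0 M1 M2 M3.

Answer: 10 0 0 0

Derivation:
After op 1 (push 11): stack=[11] mem=[0,0,0,0]
After op 2 (dup): stack=[11,11] mem=[0,0,0,0]
After op 3 (-): stack=[0] mem=[0,0,0,0]
After op 4 (push 10): stack=[0,10] mem=[0,0,0,0]
After op 5 (STO M0): stack=[0] mem=[10,0,0,0]
After op 6 (push 3): stack=[0,3] mem=[10,0,0,0]
After op 7 (+): stack=[3] mem=[10,0,0,0]
After op 8 (push 3): stack=[3,3] mem=[10,0,0,0]
After op 9 (RCL M0): stack=[3,3,10] mem=[10,0,0,0]
After op 10 (push 14): stack=[3,3,10,14] mem=[10,0,0,0]
After op 11 (swap): stack=[3,3,14,10] mem=[10,0,0,0]
After op 12 (dup): stack=[3,3,14,10,10] mem=[10,0,0,0]
After op 13 (dup): stack=[3,3,14,10,10,10] mem=[10,0,0,0]
After op 14 (STO M0): stack=[3,3,14,10,10] mem=[10,0,0,0]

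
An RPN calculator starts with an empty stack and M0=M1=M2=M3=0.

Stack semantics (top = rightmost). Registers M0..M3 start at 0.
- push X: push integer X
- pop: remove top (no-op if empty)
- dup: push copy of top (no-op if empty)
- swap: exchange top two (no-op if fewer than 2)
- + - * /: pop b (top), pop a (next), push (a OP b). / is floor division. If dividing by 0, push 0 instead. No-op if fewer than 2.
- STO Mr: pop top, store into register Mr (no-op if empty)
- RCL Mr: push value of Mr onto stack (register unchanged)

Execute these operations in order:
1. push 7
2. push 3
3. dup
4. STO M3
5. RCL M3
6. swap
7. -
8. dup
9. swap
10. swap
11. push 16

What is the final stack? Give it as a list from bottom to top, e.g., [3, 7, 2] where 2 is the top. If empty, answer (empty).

Answer: [7, 0, 0, 16]

Derivation:
After op 1 (push 7): stack=[7] mem=[0,0,0,0]
After op 2 (push 3): stack=[7,3] mem=[0,0,0,0]
After op 3 (dup): stack=[7,3,3] mem=[0,0,0,0]
After op 4 (STO M3): stack=[7,3] mem=[0,0,0,3]
After op 5 (RCL M3): stack=[7,3,3] mem=[0,0,0,3]
After op 6 (swap): stack=[7,3,3] mem=[0,0,0,3]
After op 7 (-): stack=[7,0] mem=[0,0,0,3]
After op 8 (dup): stack=[7,0,0] mem=[0,0,0,3]
After op 9 (swap): stack=[7,0,0] mem=[0,0,0,3]
After op 10 (swap): stack=[7,0,0] mem=[0,0,0,3]
After op 11 (push 16): stack=[7,0,0,16] mem=[0,0,0,3]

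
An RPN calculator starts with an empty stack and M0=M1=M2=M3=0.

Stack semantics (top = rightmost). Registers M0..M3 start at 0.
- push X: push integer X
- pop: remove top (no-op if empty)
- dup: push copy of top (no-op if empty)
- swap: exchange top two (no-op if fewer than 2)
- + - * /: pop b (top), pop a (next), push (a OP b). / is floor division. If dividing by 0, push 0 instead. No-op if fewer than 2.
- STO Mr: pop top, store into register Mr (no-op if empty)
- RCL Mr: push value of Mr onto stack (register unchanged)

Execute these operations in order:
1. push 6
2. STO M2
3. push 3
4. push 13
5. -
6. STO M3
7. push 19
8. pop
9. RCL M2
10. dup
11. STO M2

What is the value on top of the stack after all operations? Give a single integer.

After op 1 (push 6): stack=[6] mem=[0,0,0,0]
After op 2 (STO M2): stack=[empty] mem=[0,0,6,0]
After op 3 (push 3): stack=[3] mem=[0,0,6,0]
After op 4 (push 13): stack=[3,13] mem=[0,0,6,0]
After op 5 (-): stack=[-10] mem=[0,0,6,0]
After op 6 (STO M3): stack=[empty] mem=[0,0,6,-10]
After op 7 (push 19): stack=[19] mem=[0,0,6,-10]
After op 8 (pop): stack=[empty] mem=[0,0,6,-10]
After op 9 (RCL M2): stack=[6] mem=[0,0,6,-10]
After op 10 (dup): stack=[6,6] mem=[0,0,6,-10]
After op 11 (STO M2): stack=[6] mem=[0,0,6,-10]

Answer: 6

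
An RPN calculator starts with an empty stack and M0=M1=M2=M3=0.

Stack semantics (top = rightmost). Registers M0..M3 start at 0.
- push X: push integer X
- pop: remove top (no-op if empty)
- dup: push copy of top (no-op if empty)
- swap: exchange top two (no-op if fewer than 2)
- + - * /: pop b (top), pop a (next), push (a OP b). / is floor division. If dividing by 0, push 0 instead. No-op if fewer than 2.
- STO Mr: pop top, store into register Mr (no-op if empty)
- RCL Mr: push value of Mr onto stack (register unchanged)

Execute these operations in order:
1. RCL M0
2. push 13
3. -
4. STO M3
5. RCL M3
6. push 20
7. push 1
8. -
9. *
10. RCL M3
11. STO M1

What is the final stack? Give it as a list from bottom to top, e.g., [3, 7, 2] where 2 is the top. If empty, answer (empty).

After op 1 (RCL M0): stack=[0] mem=[0,0,0,0]
After op 2 (push 13): stack=[0,13] mem=[0,0,0,0]
After op 3 (-): stack=[-13] mem=[0,0,0,0]
After op 4 (STO M3): stack=[empty] mem=[0,0,0,-13]
After op 5 (RCL M3): stack=[-13] mem=[0,0,0,-13]
After op 6 (push 20): stack=[-13,20] mem=[0,0,0,-13]
After op 7 (push 1): stack=[-13,20,1] mem=[0,0,0,-13]
After op 8 (-): stack=[-13,19] mem=[0,0,0,-13]
After op 9 (*): stack=[-247] mem=[0,0,0,-13]
After op 10 (RCL M3): stack=[-247,-13] mem=[0,0,0,-13]
After op 11 (STO M1): stack=[-247] mem=[0,-13,0,-13]

Answer: [-247]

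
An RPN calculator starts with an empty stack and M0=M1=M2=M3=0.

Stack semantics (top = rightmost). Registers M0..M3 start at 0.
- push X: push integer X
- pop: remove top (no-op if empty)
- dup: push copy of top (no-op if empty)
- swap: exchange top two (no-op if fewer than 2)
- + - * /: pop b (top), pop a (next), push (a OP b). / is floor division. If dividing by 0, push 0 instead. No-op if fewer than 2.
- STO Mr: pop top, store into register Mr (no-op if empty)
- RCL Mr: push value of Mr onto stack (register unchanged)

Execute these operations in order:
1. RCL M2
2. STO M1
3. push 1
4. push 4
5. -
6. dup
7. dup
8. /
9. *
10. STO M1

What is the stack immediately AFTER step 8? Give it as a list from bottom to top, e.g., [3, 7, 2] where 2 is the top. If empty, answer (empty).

After op 1 (RCL M2): stack=[0] mem=[0,0,0,0]
After op 2 (STO M1): stack=[empty] mem=[0,0,0,0]
After op 3 (push 1): stack=[1] mem=[0,0,0,0]
After op 4 (push 4): stack=[1,4] mem=[0,0,0,0]
After op 5 (-): stack=[-3] mem=[0,0,0,0]
After op 6 (dup): stack=[-3,-3] mem=[0,0,0,0]
After op 7 (dup): stack=[-3,-3,-3] mem=[0,0,0,0]
After op 8 (/): stack=[-3,1] mem=[0,0,0,0]

[-3, 1]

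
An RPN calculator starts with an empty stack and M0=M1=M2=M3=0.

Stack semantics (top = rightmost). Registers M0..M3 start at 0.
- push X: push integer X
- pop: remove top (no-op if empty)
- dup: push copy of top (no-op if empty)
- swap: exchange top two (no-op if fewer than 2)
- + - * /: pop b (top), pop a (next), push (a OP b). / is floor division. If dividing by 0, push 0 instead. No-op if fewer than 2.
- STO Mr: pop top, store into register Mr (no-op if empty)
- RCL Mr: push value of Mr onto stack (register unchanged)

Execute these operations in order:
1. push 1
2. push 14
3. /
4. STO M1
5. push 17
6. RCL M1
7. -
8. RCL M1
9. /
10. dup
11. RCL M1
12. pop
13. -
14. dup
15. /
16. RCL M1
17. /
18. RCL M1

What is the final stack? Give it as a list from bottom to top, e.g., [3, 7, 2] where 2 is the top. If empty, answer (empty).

Answer: [0, 0]

Derivation:
After op 1 (push 1): stack=[1] mem=[0,0,0,0]
After op 2 (push 14): stack=[1,14] mem=[0,0,0,0]
After op 3 (/): stack=[0] mem=[0,0,0,0]
After op 4 (STO M1): stack=[empty] mem=[0,0,0,0]
After op 5 (push 17): stack=[17] mem=[0,0,0,0]
After op 6 (RCL M1): stack=[17,0] mem=[0,0,0,0]
After op 7 (-): stack=[17] mem=[0,0,0,0]
After op 8 (RCL M1): stack=[17,0] mem=[0,0,0,0]
After op 9 (/): stack=[0] mem=[0,0,0,0]
After op 10 (dup): stack=[0,0] mem=[0,0,0,0]
After op 11 (RCL M1): stack=[0,0,0] mem=[0,0,0,0]
After op 12 (pop): stack=[0,0] mem=[0,0,0,0]
After op 13 (-): stack=[0] mem=[0,0,0,0]
After op 14 (dup): stack=[0,0] mem=[0,0,0,0]
After op 15 (/): stack=[0] mem=[0,0,0,0]
After op 16 (RCL M1): stack=[0,0] mem=[0,0,0,0]
After op 17 (/): stack=[0] mem=[0,0,0,0]
After op 18 (RCL M1): stack=[0,0] mem=[0,0,0,0]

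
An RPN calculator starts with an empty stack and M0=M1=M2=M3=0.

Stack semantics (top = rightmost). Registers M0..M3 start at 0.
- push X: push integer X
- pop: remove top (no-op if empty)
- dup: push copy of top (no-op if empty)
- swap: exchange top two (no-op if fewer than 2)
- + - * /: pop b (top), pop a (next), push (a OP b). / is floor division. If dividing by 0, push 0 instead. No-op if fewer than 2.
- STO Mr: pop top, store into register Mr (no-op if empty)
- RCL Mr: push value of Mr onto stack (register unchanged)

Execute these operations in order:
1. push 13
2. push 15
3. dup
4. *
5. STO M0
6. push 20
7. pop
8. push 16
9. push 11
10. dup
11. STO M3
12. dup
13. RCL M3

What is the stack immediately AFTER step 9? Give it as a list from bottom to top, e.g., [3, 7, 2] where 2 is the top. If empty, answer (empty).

After op 1 (push 13): stack=[13] mem=[0,0,0,0]
After op 2 (push 15): stack=[13,15] mem=[0,0,0,0]
After op 3 (dup): stack=[13,15,15] mem=[0,0,0,0]
After op 4 (*): stack=[13,225] mem=[0,0,0,0]
After op 5 (STO M0): stack=[13] mem=[225,0,0,0]
After op 6 (push 20): stack=[13,20] mem=[225,0,0,0]
After op 7 (pop): stack=[13] mem=[225,0,0,0]
After op 8 (push 16): stack=[13,16] mem=[225,0,0,0]
After op 9 (push 11): stack=[13,16,11] mem=[225,0,0,0]

[13, 16, 11]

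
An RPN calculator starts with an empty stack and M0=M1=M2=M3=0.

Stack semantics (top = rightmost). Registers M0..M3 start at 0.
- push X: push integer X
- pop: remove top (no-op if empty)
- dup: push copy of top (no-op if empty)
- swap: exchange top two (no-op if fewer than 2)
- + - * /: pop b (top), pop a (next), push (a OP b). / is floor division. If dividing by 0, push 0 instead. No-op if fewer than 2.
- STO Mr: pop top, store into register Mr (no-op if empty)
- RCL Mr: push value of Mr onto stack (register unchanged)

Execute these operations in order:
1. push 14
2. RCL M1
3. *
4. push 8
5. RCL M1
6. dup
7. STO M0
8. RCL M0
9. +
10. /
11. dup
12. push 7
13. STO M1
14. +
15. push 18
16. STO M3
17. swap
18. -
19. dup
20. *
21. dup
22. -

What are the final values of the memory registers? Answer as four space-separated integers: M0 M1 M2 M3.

Answer: 0 7 0 18

Derivation:
After op 1 (push 14): stack=[14] mem=[0,0,0,0]
After op 2 (RCL M1): stack=[14,0] mem=[0,0,0,0]
After op 3 (*): stack=[0] mem=[0,0,0,0]
After op 4 (push 8): stack=[0,8] mem=[0,0,0,0]
After op 5 (RCL M1): stack=[0,8,0] mem=[0,0,0,0]
After op 6 (dup): stack=[0,8,0,0] mem=[0,0,0,0]
After op 7 (STO M0): stack=[0,8,0] mem=[0,0,0,0]
After op 8 (RCL M0): stack=[0,8,0,0] mem=[0,0,0,0]
After op 9 (+): stack=[0,8,0] mem=[0,0,0,0]
After op 10 (/): stack=[0,0] mem=[0,0,0,0]
After op 11 (dup): stack=[0,0,0] mem=[0,0,0,0]
After op 12 (push 7): stack=[0,0,0,7] mem=[0,0,0,0]
After op 13 (STO M1): stack=[0,0,0] mem=[0,7,0,0]
After op 14 (+): stack=[0,0] mem=[0,7,0,0]
After op 15 (push 18): stack=[0,0,18] mem=[0,7,0,0]
After op 16 (STO M3): stack=[0,0] mem=[0,7,0,18]
After op 17 (swap): stack=[0,0] mem=[0,7,0,18]
After op 18 (-): stack=[0] mem=[0,7,0,18]
After op 19 (dup): stack=[0,0] mem=[0,7,0,18]
After op 20 (*): stack=[0] mem=[0,7,0,18]
After op 21 (dup): stack=[0,0] mem=[0,7,0,18]
After op 22 (-): stack=[0] mem=[0,7,0,18]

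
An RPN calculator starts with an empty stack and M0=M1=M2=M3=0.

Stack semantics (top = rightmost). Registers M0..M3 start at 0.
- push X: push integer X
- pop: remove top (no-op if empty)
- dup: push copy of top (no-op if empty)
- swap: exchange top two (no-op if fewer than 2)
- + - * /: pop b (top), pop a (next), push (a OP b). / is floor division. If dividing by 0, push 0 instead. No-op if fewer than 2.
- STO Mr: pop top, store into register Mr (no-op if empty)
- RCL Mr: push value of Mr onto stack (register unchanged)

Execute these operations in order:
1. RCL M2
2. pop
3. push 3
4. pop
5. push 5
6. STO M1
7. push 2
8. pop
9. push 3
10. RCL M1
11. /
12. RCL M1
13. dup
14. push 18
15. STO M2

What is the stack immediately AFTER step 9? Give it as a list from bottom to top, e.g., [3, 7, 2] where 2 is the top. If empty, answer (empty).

After op 1 (RCL M2): stack=[0] mem=[0,0,0,0]
After op 2 (pop): stack=[empty] mem=[0,0,0,0]
After op 3 (push 3): stack=[3] mem=[0,0,0,0]
After op 4 (pop): stack=[empty] mem=[0,0,0,0]
After op 5 (push 5): stack=[5] mem=[0,0,0,0]
After op 6 (STO M1): stack=[empty] mem=[0,5,0,0]
After op 7 (push 2): stack=[2] mem=[0,5,0,0]
After op 8 (pop): stack=[empty] mem=[0,5,0,0]
After op 9 (push 3): stack=[3] mem=[0,5,0,0]

[3]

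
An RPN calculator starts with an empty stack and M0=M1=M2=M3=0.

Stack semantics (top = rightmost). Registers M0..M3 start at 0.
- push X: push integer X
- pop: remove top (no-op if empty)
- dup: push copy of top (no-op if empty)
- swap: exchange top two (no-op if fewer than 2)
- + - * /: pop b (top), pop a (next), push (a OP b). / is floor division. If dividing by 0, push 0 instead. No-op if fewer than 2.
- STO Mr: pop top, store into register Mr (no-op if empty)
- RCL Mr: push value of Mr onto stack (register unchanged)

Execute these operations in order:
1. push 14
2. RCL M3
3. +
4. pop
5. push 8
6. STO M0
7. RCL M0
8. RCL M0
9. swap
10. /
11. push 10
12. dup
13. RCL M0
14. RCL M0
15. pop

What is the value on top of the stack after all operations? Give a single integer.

Answer: 8

Derivation:
After op 1 (push 14): stack=[14] mem=[0,0,0,0]
After op 2 (RCL M3): stack=[14,0] mem=[0,0,0,0]
After op 3 (+): stack=[14] mem=[0,0,0,0]
After op 4 (pop): stack=[empty] mem=[0,0,0,0]
After op 5 (push 8): stack=[8] mem=[0,0,0,0]
After op 6 (STO M0): stack=[empty] mem=[8,0,0,0]
After op 7 (RCL M0): stack=[8] mem=[8,0,0,0]
After op 8 (RCL M0): stack=[8,8] mem=[8,0,0,0]
After op 9 (swap): stack=[8,8] mem=[8,0,0,0]
After op 10 (/): stack=[1] mem=[8,0,0,0]
After op 11 (push 10): stack=[1,10] mem=[8,0,0,0]
After op 12 (dup): stack=[1,10,10] mem=[8,0,0,0]
After op 13 (RCL M0): stack=[1,10,10,8] mem=[8,0,0,0]
After op 14 (RCL M0): stack=[1,10,10,8,8] mem=[8,0,0,0]
After op 15 (pop): stack=[1,10,10,8] mem=[8,0,0,0]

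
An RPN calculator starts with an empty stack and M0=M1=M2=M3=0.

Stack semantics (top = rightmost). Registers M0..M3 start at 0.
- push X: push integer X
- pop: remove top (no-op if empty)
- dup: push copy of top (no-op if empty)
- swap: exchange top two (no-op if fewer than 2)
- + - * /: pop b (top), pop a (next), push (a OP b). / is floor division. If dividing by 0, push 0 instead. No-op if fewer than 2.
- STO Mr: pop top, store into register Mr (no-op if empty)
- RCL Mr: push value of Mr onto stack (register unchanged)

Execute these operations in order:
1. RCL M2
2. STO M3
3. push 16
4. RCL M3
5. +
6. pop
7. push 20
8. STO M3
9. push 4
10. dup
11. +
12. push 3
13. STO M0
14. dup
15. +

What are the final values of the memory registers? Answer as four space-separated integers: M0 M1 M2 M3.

Answer: 3 0 0 20

Derivation:
After op 1 (RCL M2): stack=[0] mem=[0,0,0,0]
After op 2 (STO M3): stack=[empty] mem=[0,0,0,0]
After op 3 (push 16): stack=[16] mem=[0,0,0,0]
After op 4 (RCL M3): stack=[16,0] mem=[0,0,0,0]
After op 5 (+): stack=[16] mem=[0,0,0,0]
After op 6 (pop): stack=[empty] mem=[0,0,0,0]
After op 7 (push 20): stack=[20] mem=[0,0,0,0]
After op 8 (STO M3): stack=[empty] mem=[0,0,0,20]
After op 9 (push 4): stack=[4] mem=[0,0,0,20]
After op 10 (dup): stack=[4,4] mem=[0,0,0,20]
After op 11 (+): stack=[8] mem=[0,0,0,20]
After op 12 (push 3): stack=[8,3] mem=[0,0,0,20]
After op 13 (STO M0): stack=[8] mem=[3,0,0,20]
After op 14 (dup): stack=[8,8] mem=[3,0,0,20]
After op 15 (+): stack=[16] mem=[3,0,0,20]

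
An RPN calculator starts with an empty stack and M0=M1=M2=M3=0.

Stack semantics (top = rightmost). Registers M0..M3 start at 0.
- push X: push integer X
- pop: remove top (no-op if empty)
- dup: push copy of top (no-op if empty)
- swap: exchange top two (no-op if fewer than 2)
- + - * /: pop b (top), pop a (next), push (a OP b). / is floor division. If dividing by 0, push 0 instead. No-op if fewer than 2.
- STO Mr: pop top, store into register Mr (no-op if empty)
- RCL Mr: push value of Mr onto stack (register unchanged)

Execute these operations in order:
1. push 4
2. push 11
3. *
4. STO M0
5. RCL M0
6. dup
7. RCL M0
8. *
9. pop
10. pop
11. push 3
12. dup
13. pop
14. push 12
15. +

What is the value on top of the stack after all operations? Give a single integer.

Answer: 15

Derivation:
After op 1 (push 4): stack=[4] mem=[0,0,0,0]
After op 2 (push 11): stack=[4,11] mem=[0,0,0,0]
After op 3 (*): stack=[44] mem=[0,0,0,0]
After op 4 (STO M0): stack=[empty] mem=[44,0,0,0]
After op 5 (RCL M0): stack=[44] mem=[44,0,0,0]
After op 6 (dup): stack=[44,44] mem=[44,0,0,0]
After op 7 (RCL M0): stack=[44,44,44] mem=[44,0,0,0]
After op 8 (*): stack=[44,1936] mem=[44,0,0,0]
After op 9 (pop): stack=[44] mem=[44,0,0,0]
After op 10 (pop): stack=[empty] mem=[44,0,0,0]
After op 11 (push 3): stack=[3] mem=[44,0,0,0]
After op 12 (dup): stack=[3,3] mem=[44,0,0,0]
After op 13 (pop): stack=[3] mem=[44,0,0,0]
After op 14 (push 12): stack=[3,12] mem=[44,0,0,0]
After op 15 (+): stack=[15] mem=[44,0,0,0]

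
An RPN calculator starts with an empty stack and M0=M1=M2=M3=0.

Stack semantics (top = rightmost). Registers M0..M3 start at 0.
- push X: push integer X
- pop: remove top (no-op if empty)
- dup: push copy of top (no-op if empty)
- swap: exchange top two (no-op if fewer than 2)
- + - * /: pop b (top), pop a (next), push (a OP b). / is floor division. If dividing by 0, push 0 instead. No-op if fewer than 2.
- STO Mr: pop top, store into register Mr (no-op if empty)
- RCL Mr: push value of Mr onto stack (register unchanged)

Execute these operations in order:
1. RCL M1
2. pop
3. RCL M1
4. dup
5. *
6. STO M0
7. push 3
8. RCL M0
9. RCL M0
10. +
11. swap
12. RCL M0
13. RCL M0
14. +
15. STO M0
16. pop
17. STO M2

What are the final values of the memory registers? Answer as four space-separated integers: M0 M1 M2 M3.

After op 1 (RCL M1): stack=[0] mem=[0,0,0,0]
After op 2 (pop): stack=[empty] mem=[0,0,0,0]
After op 3 (RCL M1): stack=[0] mem=[0,0,0,0]
After op 4 (dup): stack=[0,0] mem=[0,0,0,0]
After op 5 (*): stack=[0] mem=[0,0,0,0]
After op 6 (STO M0): stack=[empty] mem=[0,0,0,0]
After op 7 (push 3): stack=[3] mem=[0,0,0,0]
After op 8 (RCL M0): stack=[3,0] mem=[0,0,0,0]
After op 9 (RCL M0): stack=[3,0,0] mem=[0,0,0,0]
After op 10 (+): stack=[3,0] mem=[0,0,0,0]
After op 11 (swap): stack=[0,3] mem=[0,0,0,0]
After op 12 (RCL M0): stack=[0,3,0] mem=[0,0,0,0]
After op 13 (RCL M0): stack=[0,3,0,0] mem=[0,0,0,0]
After op 14 (+): stack=[0,3,0] mem=[0,0,0,0]
After op 15 (STO M0): stack=[0,3] mem=[0,0,0,0]
After op 16 (pop): stack=[0] mem=[0,0,0,0]
After op 17 (STO M2): stack=[empty] mem=[0,0,0,0]

Answer: 0 0 0 0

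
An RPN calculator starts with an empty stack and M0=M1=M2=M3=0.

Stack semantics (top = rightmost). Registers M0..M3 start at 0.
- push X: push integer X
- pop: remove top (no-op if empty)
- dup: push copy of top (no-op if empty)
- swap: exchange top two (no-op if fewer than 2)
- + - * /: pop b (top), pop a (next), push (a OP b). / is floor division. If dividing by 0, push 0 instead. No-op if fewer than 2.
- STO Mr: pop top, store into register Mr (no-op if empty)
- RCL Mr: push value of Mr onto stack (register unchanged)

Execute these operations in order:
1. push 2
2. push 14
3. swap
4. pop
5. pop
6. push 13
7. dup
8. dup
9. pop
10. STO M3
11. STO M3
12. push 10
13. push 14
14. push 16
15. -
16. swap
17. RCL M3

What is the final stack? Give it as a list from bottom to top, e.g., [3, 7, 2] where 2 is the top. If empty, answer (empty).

Answer: [-2, 10, 13]

Derivation:
After op 1 (push 2): stack=[2] mem=[0,0,0,0]
After op 2 (push 14): stack=[2,14] mem=[0,0,0,0]
After op 3 (swap): stack=[14,2] mem=[0,0,0,0]
After op 4 (pop): stack=[14] mem=[0,0,0,0]
After op 5 (pop): stack=[empty] mem=[0,0,0,0]
After op 6 (push 13): stack=[13] mem=[0,0,0,0]
After op 7 (dup): stack=[13,13] mem=[0,0,0,0]
After op 8 (dup): stack=[13,13,13] mem=[0,0,0,0]
After op 9 (pop): stack=[13,13] mem=[0,0,0,0]
After op 10 (STO M3): stack=[13] mem=[0,0,0,13]
After op 11 (STO M3): stack=[empty] mem=[0,0,0,13]
After op 12 (push 10): stack=[10] mem=[0,0,0,13]
After op 13 (push 14): stack=[10,14] mem=[0,0,0,13]
After op 14 (push 16): stack=[10,14,16] mem=[0,0,0,13]
After op 15 (-): stack=[10,-2] mem=[0,0,0,13]
After op 16 (swap): stack=[-2,10] mem=[0,0,0,13]
After op 17 (RCL M3): stack=[-2,10,13] mem=[0,0,0,13]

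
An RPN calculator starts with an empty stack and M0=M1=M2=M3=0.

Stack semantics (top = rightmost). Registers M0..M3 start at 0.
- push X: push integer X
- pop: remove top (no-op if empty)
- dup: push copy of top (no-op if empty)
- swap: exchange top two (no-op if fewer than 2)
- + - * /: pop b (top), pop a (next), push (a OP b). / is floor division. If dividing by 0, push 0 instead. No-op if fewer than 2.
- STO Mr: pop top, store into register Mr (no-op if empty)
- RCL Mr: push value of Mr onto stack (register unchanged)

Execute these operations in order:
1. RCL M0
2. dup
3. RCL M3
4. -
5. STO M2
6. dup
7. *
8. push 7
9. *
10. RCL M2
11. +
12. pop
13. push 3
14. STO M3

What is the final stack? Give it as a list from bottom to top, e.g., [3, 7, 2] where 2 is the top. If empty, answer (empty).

Answer: (empty)

Derivation:
After op 1 (RCL M0): stack=[0] mem=[0,0,0,0]
After op 2 (dup): stack=[0,0] mem=[0,0,0,0]
After op 3 (RCL M3): stack=[0,0,0] mem=[0,0,0,0]
After op 4 (-): stack=[0,0] mem=[0,0,0,0]
After op 5 (STO M2): stack=[0] mem=[0,0,0,0]
After op 6 (dup): stack=[0,0] mem=[0,0,0,0]
After op 7 (*): stack=[0] mem=[0,0,0,0]
After op 8 (push 7): stack=[0,7] mem=[0,0,0,0]
After op 9 (*): stack=[0] mem=[0,0,0,0]
After op 10 (RCL M2): stack=[0,0] mem=[0,0,0,0]
After op 11 (+): stack=[0] mem=[0,0,0,0]
After op 12 (pop): stack=[empty] mem=[0,0,0,0]
After op 13 (push 3): stack=[3] mem=[0,0,0,0]
After op 14 (STO M3): stack=[empty] mem=[0,0,0,3]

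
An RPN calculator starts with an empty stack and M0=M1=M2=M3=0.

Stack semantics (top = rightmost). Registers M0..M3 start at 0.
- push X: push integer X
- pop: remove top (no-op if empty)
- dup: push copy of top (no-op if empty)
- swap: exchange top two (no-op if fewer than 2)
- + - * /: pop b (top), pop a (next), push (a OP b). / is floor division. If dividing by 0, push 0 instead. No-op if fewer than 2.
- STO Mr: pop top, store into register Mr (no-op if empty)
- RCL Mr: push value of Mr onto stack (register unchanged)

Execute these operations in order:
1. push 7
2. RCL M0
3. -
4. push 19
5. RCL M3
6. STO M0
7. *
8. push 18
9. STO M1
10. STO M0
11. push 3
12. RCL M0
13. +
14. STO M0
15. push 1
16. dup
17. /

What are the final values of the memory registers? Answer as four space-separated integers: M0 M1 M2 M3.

Answer: 136 18 0 0

Derivation:
After op 1 (push 7): stack=[7] mem=[0,0,0,0]
After op 2 (RCL M0): stack=[7,0] mem=[0,0,0,0]
After op 3 (-): stack=[7] mem=[0,0,0,0]
After op 4 (push 19): stack=[7,19] mem=[0,0,0,0]
After op 5 (RCL M3): stack=[7,19,0] mem=[0,0,0,0]
After op 6 (STO M0): stack=[7,19] mem=[0,0,0,0]
After op 7 (*): stack=[133] mem=[0,0,0,0]
After op 8 (push 18): stack=[133,18] mem=[0,0,0,0]
After op 9 (STO M1): stack=[133] mem=[0,18,0,0]
After op 10 (STO M0): stack=[empty] mem=[133,18,0,0]
After op 11 (push 3): stack=[3] mem=[133,18,0,0]
After op 12 (RCL M0): stack=[3,133] mem=[133,18,0,0]
After op 13 (+): stack=[136] mem=[133,18,0,0]
After op 14 (STO M0): stack=[empty] mem=[136,18,0,0]
After op 15 (push 1): stack=[1] mem=[136,18,0,0]
After op 16 (dup): stack=[1,1] mem=[136,18,0,0]
After op 17 (/): stack=[1] mem=[136,18,0,0]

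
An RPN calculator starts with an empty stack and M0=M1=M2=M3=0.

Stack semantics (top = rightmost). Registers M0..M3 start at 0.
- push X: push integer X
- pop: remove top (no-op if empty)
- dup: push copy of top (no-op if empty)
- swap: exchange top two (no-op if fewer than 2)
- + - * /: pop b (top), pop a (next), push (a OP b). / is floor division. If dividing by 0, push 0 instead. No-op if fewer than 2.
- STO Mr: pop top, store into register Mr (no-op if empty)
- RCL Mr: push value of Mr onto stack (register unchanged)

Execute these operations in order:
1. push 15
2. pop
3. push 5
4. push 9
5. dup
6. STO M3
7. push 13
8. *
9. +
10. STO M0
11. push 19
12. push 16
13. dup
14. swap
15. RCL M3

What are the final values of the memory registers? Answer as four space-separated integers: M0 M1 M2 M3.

After op 1 (push 15): stack=[15] mem=[0,0,0,0]
After op 2 (pop): stack=[empty] mem=[0,0,0,0]
After op 3 (push 5): stack=[5] mem=[0,0,0,0]
After op 4 (push 9): stack=[5,9] mem=[0,0,0,0]
After op 5 (dup): stack=[5,9,9] mem=[0,0,0,0]
After op 6 (STO M3): stack=[5,9] mem=[0,0,0,9]
After op 7 (push 13): stack=[5,9,13] mem=[0,0,0,9]
After op 8 (*): stack=[5,117] mem=[0,0,0,9]
After op 9 (+): stack=[122] mem=[0,0,0,9]
After op 10 (STO M0): stack=[empty] mem=[122,0,0,9]
After op 11 (push 19): stack=[19] mem=[122,0,0,9]
After op 12 (push 16): stack=[19,16] mem=[122,0,0,9]
After op 13 (dup): stack=[19,16,16] mem=[122,0,0,9]
After op 14 (swap): stack=[19,16,16] mem=[122,0,0,9]
After op 15 (RCL M3): stack=[19,16,16,9] mem=[122,0,0,9]

Answer: 122 0 0 9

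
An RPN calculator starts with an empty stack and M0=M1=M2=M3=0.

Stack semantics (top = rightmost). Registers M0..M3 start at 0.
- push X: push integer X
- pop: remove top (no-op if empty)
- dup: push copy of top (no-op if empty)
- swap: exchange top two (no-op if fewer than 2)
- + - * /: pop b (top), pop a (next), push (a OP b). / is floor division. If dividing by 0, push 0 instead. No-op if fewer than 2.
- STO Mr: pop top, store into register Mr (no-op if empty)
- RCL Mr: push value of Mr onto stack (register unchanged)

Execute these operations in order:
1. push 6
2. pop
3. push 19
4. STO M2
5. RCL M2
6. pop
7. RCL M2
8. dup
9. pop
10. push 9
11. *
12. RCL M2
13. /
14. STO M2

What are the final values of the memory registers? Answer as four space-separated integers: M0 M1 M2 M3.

Answer: 0 0 9 0

Derivation:
After op 1 (push 6): stack=[6] mem=[0,0,0,0]
After op 2 (pop): stack=[empty] mem=[0,0,0,0]
After op 3 (push 19): stack=[19] mem=[0,0,0,0]
After op 4 (STO M2): stack=[empty] mem=[0,0,19,0]
After op 5 (RCL M2): stack=[19] mem=[0,0,19,0]
After op 6 (pop): stack=[empty] mem=[0,0,19,0]
After op 7 (RCL M2): stack=[19] mem=[0,0,19,0]
After op 8 (dup): stack=[19,19] mem=[0,0,19,0]
After op 9 (pop): stack=[19] mem=[0,0,19,0]
After op 10 (push 9): stack=[19,9] mem=[0,0,19,0]
After op 11 (*): stack=[171] mem=[0,0,19,0]
After op 12 (RCL M2): stack=[171,19] mem=[0,0,19,0]
After op 13 (/): stack=[9] mem=[0,0,19,0]
After op 14 (STO M2): stack=[empty] mem=[0,0,9,0]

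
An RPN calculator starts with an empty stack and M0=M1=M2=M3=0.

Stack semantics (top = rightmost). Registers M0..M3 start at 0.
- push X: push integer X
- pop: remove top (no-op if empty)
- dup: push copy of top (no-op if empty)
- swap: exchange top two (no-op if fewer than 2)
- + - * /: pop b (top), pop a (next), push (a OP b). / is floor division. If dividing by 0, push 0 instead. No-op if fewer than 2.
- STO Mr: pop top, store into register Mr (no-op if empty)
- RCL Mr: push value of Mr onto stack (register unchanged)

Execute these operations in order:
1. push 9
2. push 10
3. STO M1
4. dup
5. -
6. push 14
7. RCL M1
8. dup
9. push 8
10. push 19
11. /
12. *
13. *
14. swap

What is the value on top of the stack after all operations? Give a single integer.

After op 1 (push 9): stack=[9] mem=[0,0,0,0]
After op 2 (push 10): stack=[9,10] mem=[0,0,0,0]
After op 3 (STO M1): stack=[9] mem=[0,10,0,0]
After op 4 (dup): stack=[9,9] mem=[0,10,0,0]
After op 5 (-): stack=[0] mem=[0,10,0,0]
After op 6 (push 14): stack=[0,14] mem=[0,10,0,0]
After op 7 (RCL M1): stack=[0,14,10] mem=[0,10,0,0]
After op 8 (dup): stack=[0,14,10,10] mem=[0,10,0,0]
After op 9 (push 8): stack=[0,14,10,10,8] mem=[0,10,0,0]
After op 10 (push 19): stack=[0,14,10,10,8,19] mem=[0,10,0,0]
After op 11 (/): stack=[0,14,10,10,0] mem=[0,10,0,0]
After op 12 (*): stack=[0,14,10,0] mem=[0,10,0,0]
After op 13 (*): stack=[0,14,0] mem=[0,10,0,0]
After op 14 (swap): stack=[0,0,14] mem=[0,10,0,0]

Answer: 14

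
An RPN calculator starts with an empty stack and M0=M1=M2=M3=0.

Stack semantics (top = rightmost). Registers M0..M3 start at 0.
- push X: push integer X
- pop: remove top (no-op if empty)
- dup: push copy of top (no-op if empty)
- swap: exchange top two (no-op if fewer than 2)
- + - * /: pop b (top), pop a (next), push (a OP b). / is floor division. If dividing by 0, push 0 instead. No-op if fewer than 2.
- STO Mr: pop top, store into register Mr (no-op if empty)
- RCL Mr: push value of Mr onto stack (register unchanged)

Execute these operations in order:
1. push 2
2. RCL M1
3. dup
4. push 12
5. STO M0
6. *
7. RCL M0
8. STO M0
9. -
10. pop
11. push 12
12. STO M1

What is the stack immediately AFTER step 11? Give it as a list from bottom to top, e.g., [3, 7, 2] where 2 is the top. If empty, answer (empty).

After op 1 (push 2): stack=[2] mem=[0,0,0,0]
After op 2 (RCL M1): stack=[2,0] mem=[0,0,0,0]
After op 3 (dup): stack=[2,0,0] mem=[0,0,0,0]
After op 4 (push 12): stack=[2,0,0,12] mem=[0,0,0,0]
After op 5 (STO M0): stack=[2,0,0] mem=[12,0,0,0]
After op 6 (*): stack=[2,0] mem=[12,0,0,0]
After op 7 (RCL M0): stack=[2,0,12] mem=[12,0,0,0]
After op 8 (STO M0): stack=[2,0] mem=[12,0,0,0]
After op 9 (-): stack=[2] mem=[12,0,0,0]
After op 10 (pop): stack=[empty] mem=[12,0,0,0]
After op 11 (push 12): stack=[12] mem=[12,0,0,0]

[12]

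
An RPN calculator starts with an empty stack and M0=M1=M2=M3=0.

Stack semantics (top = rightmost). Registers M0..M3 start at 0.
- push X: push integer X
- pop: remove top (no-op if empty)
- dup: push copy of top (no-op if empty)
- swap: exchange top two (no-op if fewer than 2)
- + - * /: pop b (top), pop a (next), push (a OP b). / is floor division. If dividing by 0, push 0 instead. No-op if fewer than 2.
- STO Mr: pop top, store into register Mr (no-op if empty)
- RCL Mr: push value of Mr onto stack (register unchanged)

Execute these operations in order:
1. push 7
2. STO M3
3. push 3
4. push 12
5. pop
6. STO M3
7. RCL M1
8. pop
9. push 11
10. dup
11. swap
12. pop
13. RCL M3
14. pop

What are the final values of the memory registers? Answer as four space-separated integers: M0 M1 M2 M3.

Answer: 0 0 0 3

Derivation:
After op 1 (push 7): stack=[7] mem=[0,0,0,0]
After op 2 (STO M3): stack=[empty] mem=[0,0,0,7]
After op 3 (push 3): stack=[3] mem=[0,0,0,7]
After op 4 (push 12): stack=[3,12] mem=[0,0,0,7]
After op 5 (pop): stack=[3] mem=[0,0,0,7]
After op 6 (STO M3): stack=[empty] mem=[0,0,0,3]
After op 7 (RCL M1): stack=[0] mem=[0,0,0,3]
After op 8 (pop): stack=[empty] mem=[0,0,0,3]
After op 9 (push 11): stack=[11] mem=[0,0,0,3]
After op 10 (dup): stack=[11,11] mem=[0,0,0,3]
After op 11 (swap): stack=[11,11] mem=[0,0,0,3]
After op 12 (pop): stack=[11] mem=[0,0,0,3]
After op 13 (RCL M3): stack=[11,3] mem=[0,0,0,3]
After op 14 (pop): stack=[11] mem=[0,0,0,3]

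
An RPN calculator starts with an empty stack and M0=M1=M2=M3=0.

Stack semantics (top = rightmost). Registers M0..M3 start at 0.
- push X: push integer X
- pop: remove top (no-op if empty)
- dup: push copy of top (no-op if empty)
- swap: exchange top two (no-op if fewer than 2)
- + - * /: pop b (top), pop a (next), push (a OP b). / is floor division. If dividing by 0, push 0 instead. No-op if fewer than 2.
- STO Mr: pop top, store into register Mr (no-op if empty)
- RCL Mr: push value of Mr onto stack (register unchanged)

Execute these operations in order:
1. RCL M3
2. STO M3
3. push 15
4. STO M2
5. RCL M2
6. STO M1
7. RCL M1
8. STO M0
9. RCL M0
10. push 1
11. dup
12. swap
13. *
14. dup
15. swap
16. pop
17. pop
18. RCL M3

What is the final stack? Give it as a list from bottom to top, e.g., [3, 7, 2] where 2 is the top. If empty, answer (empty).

After op 1 (RCL M3): stack=[0] mem=[0,0,0,0]
After op 2 (STO M3): stack=[empty] mem=[0,0,0,0]
After op 3 (push 15): stack=[15] mem=[0,0,0,0]
After op 4 (STO M2): stack=[empty] mem=[0,0,15,0]
After op 5 (RCL M2): stack=[15] mem=[0,0,15,0]
After op 6 (STO M1): stack=[empty] mem=[0,15,15,0]
After op 7 (RCL M1): stack=[15] mem=[0,15,15,0]
After op 8 (STO M0): stack=[empty] mem=[15,15,15,0]
After op 9 (RCL M0): stack=[15] mem=[15,15,15,0]
After op 10 (push 1): stack=[15,1] mem=[15,15,15,0]
After op 11 (dup): stack=[15,1,1] mem=[15,15,15,0]
After op 12 (swap): stack=[15,1,1] mem=[15,15,15,0]
After op 13 (*): stack=[15,1] mem=[15,15,15,0]
After op 14 (dup): stack=[15,1,1] mem=[15,15,15,0]
After op 15 (swap): stack=[15,1,1] mem=[15,15,15,0]
After op 16 (pop): stack=[15,1] mem=[15,15,15,0]
After op 17 (pop): stack=[15] mem=[15,15,15,0]
After op 18 (RCL M3): stack=[15,0] mem=[15,15,15,0]

Answer: [15, 0]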